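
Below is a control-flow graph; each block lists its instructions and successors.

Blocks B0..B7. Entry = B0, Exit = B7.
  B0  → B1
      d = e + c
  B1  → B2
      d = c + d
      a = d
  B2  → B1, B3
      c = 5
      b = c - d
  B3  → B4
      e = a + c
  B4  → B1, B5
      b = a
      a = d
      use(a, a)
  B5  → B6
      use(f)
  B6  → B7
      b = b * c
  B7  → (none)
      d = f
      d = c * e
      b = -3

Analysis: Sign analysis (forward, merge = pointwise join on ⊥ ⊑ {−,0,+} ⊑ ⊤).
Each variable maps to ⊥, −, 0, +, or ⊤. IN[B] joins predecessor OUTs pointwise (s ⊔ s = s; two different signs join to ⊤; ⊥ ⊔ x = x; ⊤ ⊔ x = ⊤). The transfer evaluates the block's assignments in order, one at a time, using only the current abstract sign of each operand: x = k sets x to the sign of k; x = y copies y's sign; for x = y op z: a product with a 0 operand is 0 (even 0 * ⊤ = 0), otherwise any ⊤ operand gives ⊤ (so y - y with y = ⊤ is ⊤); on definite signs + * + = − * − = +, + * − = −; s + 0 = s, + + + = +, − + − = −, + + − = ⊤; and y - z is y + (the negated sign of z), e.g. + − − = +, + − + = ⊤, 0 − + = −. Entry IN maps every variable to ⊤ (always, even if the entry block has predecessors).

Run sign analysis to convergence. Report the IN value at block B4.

Per-block solution:
  B0: | IN=(all ⊤) | OUT=(all ⊤)
  B1: | IN=(all ⊤) | OUT=(all ⊤)
  B2: | IN=(all ⊤) | OUT={c:+; rest ⊤}
  B3: | IN={c:+; rest ⊤} | OUT={c:+; rest ⊤}
  B4: | IN={c:+; rest ⊤} | OUT={c:+; rest ⊤}
  B5: | IN={c:+; rest ⊤} | OUT={c:+; rest ⊤}
  B6: | IN={c:+; rest ⊤} | OUT={c:+; rest ⊤}
  B7: | IN={c:+; rest ⊤} | OUT={b:-, c:+; rest ⊤}

Merge at B4: IN[B4] = OUT[B3] = {a: ⊤, b: ⊤, c: +, d: ⊤, e: ⊤, f: ⊤}

Answer: {a: ⊤, b: ⊤, c: +, d: ⊤, e: ⊤, f: ⊤}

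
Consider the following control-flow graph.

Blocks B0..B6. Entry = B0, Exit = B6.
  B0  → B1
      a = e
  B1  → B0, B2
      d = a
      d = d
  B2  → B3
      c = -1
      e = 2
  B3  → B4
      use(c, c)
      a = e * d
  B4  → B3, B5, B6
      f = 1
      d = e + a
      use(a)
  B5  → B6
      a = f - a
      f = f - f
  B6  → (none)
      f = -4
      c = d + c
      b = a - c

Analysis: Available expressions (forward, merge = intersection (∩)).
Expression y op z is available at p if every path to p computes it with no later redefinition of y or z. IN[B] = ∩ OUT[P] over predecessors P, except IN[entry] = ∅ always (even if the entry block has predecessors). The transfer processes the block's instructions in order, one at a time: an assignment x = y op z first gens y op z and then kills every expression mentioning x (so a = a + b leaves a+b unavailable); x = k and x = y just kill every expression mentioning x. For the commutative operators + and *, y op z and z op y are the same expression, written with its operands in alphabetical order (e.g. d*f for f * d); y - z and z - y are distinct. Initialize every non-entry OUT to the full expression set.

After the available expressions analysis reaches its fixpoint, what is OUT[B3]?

Answer: {d*e}

Trace:
Per-block solution:
  B0:  IN={}  OUT={}
  B1:  IN={}  OUT={}
  B2:  IN={}  OUT={}
  B3:  IN={}  OUT={d*e}
  B4:  IN={d*e}  OUT={a+e}
  B5:  IN={a+e}  OUT={}
  B6:  IN={}  OUT={a-c}

Merge at B3: IN[B3] = OUT[B2] ∩ OUT[B4] = {}
Applying B3's transfer function to that IN value gives OUT[B3] (row B3 above).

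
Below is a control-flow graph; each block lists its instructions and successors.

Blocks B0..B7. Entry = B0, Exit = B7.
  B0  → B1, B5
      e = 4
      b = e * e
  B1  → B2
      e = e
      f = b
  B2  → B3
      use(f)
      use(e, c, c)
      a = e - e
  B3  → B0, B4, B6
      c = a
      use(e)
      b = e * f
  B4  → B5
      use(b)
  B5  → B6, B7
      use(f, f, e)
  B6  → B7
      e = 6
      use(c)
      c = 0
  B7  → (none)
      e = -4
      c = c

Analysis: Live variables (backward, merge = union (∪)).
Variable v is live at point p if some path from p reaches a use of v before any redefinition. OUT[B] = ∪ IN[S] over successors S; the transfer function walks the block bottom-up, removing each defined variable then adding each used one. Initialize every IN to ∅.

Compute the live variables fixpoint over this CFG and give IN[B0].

Answer: {c, f}

Working:
Per-block solution:
  B0: | IN={c, f} | OUT={b, c, e, f}
  B1: | IN={b, c, e} | OUT={c, e, f}
  B2: | IN={c, e, f} | OUT={a, e, f}
  B3: | IN={a, e, f} | OUT={b, c, e, f}
  B4: | IN={b, c, e, f} | OUT={c, e, f}
  B5: | IN={c, e, f} | OUT={c}
  B6: | IN={c} | OUT={c}
  B7: | IN={c} | OUT={}

Merge at B0: OUT[B0] = IN[B1] ⊔ IN[B5] = {b, c, e, f}
Applying B0's transfer function to that OUT value gives IN[B0] (row B0 above).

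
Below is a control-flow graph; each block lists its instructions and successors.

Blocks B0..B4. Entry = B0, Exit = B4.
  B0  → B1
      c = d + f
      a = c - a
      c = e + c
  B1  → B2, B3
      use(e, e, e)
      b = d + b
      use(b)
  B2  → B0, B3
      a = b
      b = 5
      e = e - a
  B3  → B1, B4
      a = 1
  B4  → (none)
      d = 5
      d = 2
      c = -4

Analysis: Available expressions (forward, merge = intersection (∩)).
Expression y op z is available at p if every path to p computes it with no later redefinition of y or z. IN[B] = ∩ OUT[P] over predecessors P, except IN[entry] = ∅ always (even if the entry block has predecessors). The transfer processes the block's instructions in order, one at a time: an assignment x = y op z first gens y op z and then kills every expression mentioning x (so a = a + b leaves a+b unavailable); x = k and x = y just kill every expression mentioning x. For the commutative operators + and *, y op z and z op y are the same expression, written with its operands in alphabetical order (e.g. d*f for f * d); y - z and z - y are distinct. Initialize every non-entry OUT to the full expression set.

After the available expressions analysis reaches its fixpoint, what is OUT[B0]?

Fixpoint table:
  B0:   IN={}   OUT={d+f}
  B1:   IN={d+f}   OUT={d+f}
  B2:   IN={d+f}   OUT={d+f}
  B3:   IN={d+f}   OUT={d+f}
  B4:   IN={d+f}   OUT={}

Merge at B0 (entry node, so the boundary value {} is joined with the incoming edge(s)): IN[B0] = {} ∩ OUT[B2] = {}
Applying B0's transfer function to that IN value gives OUT[B0] (row B0 above).

Answer: {d+f}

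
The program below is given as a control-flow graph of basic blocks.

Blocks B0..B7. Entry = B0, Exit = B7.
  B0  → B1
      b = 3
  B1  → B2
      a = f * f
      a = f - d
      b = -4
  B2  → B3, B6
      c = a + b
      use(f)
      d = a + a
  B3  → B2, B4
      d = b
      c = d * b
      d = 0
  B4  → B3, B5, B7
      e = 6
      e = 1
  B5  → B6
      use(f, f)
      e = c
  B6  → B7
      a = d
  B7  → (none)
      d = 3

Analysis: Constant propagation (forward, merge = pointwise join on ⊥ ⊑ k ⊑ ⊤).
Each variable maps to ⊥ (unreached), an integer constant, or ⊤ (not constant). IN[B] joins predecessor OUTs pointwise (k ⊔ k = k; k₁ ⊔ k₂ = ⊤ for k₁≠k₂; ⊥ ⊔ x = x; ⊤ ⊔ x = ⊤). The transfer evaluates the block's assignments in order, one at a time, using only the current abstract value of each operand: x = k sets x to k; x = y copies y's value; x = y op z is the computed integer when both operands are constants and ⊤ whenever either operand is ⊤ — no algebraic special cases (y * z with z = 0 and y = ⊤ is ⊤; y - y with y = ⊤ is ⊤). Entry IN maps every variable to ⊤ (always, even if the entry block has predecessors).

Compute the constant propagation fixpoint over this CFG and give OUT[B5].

Answer: {a: ⊤, b: -4, c: 16, d: 0, e: 16, f: ⊤}

Derivation:
Per-block solution:
  B0:   IN=(all ⊤)   OUT={b:3; rest ⊤}
  B1:   IN={b:3; rest ⊤}   OUT={b:-4; rest ⊤}
  B2:   IN={b:-4; rest ⊤}   OUT={b:-4; rest ⊤}
  B3:   IN={b:-4; rest ⊤}   OUT={b:-4, c:16, d:0; rest ⊤}
  B4:   IN={b:-4, c:16, d:0; rest ⊤}   OUT={b:-4, c:16, d:0, e:1; rest ⊤}
  B5:   IN={b:-4, c:16, d:0, e:1; rest ⊤}   OUT={b:-4, c:16, d:0, e:16; rest ⊤}
  B6:   IN={b:-4; rest ⊤}   OUT={b:-4; rest ⊤}
  B7:   IN={b:-4; rest ⊤}   OUT={b:-4, d:3; rest ⊤}

Merge at B5: IN[B5] = OUT[B4] = {a: ⊤, b: -4, c: 16, d: 0, e: 1, f: ⊤}
Applying B5's transfer function to that IN value gives OUT[B5] (row B5 above).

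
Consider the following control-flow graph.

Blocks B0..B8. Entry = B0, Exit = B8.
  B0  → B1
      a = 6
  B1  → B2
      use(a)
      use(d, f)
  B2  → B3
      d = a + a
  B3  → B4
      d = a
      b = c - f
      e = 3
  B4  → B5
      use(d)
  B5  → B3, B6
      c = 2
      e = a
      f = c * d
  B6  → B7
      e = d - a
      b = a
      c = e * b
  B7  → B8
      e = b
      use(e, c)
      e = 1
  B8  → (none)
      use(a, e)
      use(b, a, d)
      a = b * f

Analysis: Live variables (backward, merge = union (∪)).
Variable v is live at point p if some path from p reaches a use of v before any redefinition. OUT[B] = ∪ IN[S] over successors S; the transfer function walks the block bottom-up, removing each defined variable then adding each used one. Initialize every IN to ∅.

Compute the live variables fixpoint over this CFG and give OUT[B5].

Per-block solution:
  B0: | IN={c, d, f} | OUT={a, c, d, f}
  B1: | IN={a, c, d, f} | OUT={a, c, f}
  B2: | IN={a, c, f} | OUT={a, c, f}
  B3: | IN={a, c, f} | OUT={a, d}
  B4: | IN={a, d} | OUT={a, d}
  B5: | IN={a, d} | OUT={a, c, d, f}
  B6: | IN={a, d, f} | OUT={a, b, c, d, f}
  B7: | IN={a, b, c, d, f} | OUT={a, b, d, e, f}
  B8: | IN={a, b, d, e, f} | OUT={}

Merge at B5: OUT[B5] = IN[B3] ⊔ IN[B6] = {a, c, d, f}

Answer: {a, c, d, f}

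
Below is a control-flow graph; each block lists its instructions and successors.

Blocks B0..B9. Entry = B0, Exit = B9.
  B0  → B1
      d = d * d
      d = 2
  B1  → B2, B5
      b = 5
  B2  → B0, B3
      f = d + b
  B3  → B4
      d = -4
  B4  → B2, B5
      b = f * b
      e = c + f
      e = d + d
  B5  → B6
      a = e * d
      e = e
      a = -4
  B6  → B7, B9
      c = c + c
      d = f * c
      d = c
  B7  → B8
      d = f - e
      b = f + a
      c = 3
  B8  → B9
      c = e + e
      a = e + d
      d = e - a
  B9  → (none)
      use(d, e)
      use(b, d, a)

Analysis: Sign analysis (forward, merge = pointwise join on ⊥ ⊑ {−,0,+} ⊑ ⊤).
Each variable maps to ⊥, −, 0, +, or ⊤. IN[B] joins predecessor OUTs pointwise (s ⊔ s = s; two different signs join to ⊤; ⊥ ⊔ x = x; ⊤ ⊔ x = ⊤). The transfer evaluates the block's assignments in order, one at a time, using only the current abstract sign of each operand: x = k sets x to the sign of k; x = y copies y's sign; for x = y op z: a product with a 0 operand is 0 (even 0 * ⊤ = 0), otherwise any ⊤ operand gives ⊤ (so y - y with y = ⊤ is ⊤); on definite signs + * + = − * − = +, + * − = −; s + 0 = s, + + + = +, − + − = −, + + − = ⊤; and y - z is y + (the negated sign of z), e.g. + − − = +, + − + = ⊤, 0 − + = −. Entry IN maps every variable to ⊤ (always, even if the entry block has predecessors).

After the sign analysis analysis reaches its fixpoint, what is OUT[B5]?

Per-block solution:
  B0: | IN=(all ⊤) | OUT={d:+; rest ⊤}
  B1: | IN={d:+; rest ⊤} | OUT={b:+, d:+; rest ⊤}
  B2: | IN=(all ⊤) | OUT=(all ⊤)
  B3: | IN=(all ⊤) | OUT={d:-; rest ⊤}
  B4: | IN={d:-; rest ⊤} | OUT={d:-, e:-; rest ⊤}
  B5: | IN=(all ⊤) | OUT={a:-; rest ⊤}
  B6: | IN={a:-; rest ⊤} | OUT={a:-; rest ⊤}
  B7: | IN={a:-; rest ⊤} | OUT={a:-, c:+; rest ⊤}
  B8: | IN={a:-, c:+; rest ⊤} | OUT=(all ⊤)
  B9: | IN=(all ⊤) | OUT=(all ⊤)

Merge at B5: IN[B5] = OUT[B1] ⊔ OUT[B4] = {a: ⊤, b: ⊤, c: ⊤, d: ⊤, e: ⊤, f: ⊤}
Applying B5's transfer function to that IN value gives OUT[B5] (row B5 above).

Answer: {a: -, b: ⊤, c: ⊤, d: ⊤, e: ⊤, f: ⊤}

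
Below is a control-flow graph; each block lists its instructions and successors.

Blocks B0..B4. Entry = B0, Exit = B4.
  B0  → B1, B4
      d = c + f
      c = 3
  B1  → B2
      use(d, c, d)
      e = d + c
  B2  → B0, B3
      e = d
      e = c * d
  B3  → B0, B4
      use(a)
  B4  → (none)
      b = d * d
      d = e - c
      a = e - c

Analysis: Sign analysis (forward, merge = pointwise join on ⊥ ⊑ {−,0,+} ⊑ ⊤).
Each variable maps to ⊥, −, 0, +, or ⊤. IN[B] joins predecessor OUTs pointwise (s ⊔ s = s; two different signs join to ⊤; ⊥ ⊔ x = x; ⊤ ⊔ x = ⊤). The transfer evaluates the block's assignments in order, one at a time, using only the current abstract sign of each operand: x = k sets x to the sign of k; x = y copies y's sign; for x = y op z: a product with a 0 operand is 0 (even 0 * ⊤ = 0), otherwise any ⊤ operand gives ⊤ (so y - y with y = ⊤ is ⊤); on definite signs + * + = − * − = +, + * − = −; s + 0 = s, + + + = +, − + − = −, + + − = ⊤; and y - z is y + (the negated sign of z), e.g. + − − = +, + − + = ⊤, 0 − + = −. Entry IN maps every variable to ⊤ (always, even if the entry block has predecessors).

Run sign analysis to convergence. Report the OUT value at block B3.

Per-block solution:
  B0: | IN=(all ⊤) | OUT={c:+; rest ⊤}
  B1: | IN={c:+; rest ⊤} | OUT={c:+; rest ⊤}
  B2: | IN={c:+; rest ⊤} | OUT={c:+; rest ⊤}
  B3: | IN={c:+; rest ⊤} | OUT={c:+; rest ⊤}
  B4: | IN={c:+; rest ⊤} | OUT={c:+; rest ⊤}

Merge at B3: IN[B3] = OUT[B2] = {a: ⊤, b: ⊤, c: +, d: ⊤, e: ⊤, f: ⊤}
Applying B3's transfer function to that IN value gives OUT[B3] (row B3 above).

Answer: {a: ⊤, b: ⊤, c: +, d: ⊤, e: ⊤, f: ⊤}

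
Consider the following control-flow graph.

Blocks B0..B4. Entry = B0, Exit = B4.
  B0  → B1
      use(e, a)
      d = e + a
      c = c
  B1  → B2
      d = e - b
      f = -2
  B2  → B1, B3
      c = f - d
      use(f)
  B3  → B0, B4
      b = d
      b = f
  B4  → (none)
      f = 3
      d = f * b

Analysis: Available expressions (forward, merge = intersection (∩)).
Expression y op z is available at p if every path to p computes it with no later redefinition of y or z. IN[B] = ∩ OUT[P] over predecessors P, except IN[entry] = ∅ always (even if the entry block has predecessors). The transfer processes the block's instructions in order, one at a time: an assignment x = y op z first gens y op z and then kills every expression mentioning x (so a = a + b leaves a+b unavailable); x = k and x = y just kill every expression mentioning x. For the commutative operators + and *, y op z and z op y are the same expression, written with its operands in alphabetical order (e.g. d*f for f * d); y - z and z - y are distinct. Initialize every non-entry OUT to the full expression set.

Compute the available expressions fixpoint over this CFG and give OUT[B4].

Converged values:
  B0:   IN={}   OUT={a+e}
  B1:   IN={a+e}   OUT={a+e, e-b}
  B2:   IN={a+e, e-b}   OUT={a+e, e-b, f-d}
  B3:   IN={a+e, e-b, f-d}   OUT={a+e, f-d}
  B4:   IN={a+e, f-d}   OUT={a+e, b*f}

Merge at B4: IN[B4] = OUT[B3] = {a+e, f-d}
Applying B4's transfer function to that IN value gives OUT[B4] (row B4 above).

Answer: {a+e, b*f}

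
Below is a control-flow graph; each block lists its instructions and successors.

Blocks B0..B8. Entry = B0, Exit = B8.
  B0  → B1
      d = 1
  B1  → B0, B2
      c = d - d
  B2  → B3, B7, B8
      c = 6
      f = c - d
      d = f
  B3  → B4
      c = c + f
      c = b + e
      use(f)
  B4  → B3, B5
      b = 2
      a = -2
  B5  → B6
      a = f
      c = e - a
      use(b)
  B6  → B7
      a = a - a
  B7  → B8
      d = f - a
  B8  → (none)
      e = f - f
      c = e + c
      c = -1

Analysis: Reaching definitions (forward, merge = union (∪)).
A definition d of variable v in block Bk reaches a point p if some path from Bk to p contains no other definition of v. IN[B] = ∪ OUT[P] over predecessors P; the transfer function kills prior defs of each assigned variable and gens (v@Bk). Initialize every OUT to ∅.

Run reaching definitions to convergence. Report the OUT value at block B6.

Converged values:
  B0: | IN={c@B1, d@B0} | OUT={c@B1, d@B0}
  B1: | IN={c@B1, d@B0} | OUT={c@B1, d@B0}
  B2: | IN={c@B1, d@B0} | OUT={c@B2, d@B2, f@B2}
  B3: | IN={a@B4, b@B4, c@B2, c@B3, d@B2, f@B2} | OUT={a@B4, b@B4, c@B3, d@B2, f@B2}
  B4: | IN={a@B4, b@B4, c@B3, d@B2, f@B2} | OUT={a@B4, b@B4, c@B3, d@B2, f@B2}
  B5: | IN={a@B4, b@B4, c@B3, d@B2, f@B2} | OUT={a@B5, b@B4, c@B5, d@B2, f@B2}
  B6: | IN={a@B5, b@B4, c@B5, d@B2, f@B2} | OUT={a@B6, b@B4, c@B5, d@B2, f@B2}
  B7: | IN={a@B6, b@B4, c@B2, c@B5, d@B2, f@B2} | OUT={a@B6, b@B4, c@B2, c@B5, d@B7, f@B2}
  B8: | IN={a@B6, b@B4, c@B2, c@B5, d@B2, d@B7, f@B2} | OUT={a@B6, b@B4, c@B8, d@B2, d@B7, e@B8, f@B2}

Merge at B6: IN[B6] = OUT[B5] = {a@B5, b@B4, c@B5, d@B2, f@B2}
Applying B6's transfer function to that IN value gives OUT[B6] (row B6 above).

Answer: {a@B6, b@B4, c@B5, d@B2, f@B2}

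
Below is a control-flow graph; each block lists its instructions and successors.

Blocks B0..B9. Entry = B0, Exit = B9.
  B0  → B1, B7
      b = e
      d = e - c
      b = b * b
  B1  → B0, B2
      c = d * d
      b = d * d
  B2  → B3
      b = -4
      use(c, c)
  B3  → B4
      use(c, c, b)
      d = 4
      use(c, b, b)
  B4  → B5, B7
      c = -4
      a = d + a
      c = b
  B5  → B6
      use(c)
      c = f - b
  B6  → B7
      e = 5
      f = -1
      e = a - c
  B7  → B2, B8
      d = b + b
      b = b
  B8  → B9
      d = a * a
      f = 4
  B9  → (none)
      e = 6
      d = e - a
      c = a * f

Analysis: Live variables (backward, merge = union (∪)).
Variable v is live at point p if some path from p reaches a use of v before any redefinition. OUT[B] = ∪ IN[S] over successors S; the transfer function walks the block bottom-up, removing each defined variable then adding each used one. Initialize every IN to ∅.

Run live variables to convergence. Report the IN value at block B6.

Answer: {a, b, c}

Trace:
Fixpoint table:
  B0:  IN={a, c, e, f}  OUT={a, b, c, d, e, f}
  B1:  IN={a, d, e, f}  OUT={a, c, e, f}
  B2:  IN={a, c, f}  OUT={a, b, c, f}
  B3:  IN={a, b, c, f}  OUT={a, b, d, f}
  B4:  IN={a, b, d, f}  OUT={a, b, c, f}
  B5:  IN={a, b, c, f}  OUT={a, b, c}
  B6:  IN={a, b, c}  OUT={a, b, c, f}
  B7:  IN={a, b, c, f}  OUT={a, c, f}
  B8:  IN={a}  OUT={a, f}
  B9:  IN={a, f}  OUT={}

Merge at B6: OUT[B6] = IN[B7] = {a, b, c, f}
Applying B6's transfer function to that OUT value gives IN[B6] (row B6 above).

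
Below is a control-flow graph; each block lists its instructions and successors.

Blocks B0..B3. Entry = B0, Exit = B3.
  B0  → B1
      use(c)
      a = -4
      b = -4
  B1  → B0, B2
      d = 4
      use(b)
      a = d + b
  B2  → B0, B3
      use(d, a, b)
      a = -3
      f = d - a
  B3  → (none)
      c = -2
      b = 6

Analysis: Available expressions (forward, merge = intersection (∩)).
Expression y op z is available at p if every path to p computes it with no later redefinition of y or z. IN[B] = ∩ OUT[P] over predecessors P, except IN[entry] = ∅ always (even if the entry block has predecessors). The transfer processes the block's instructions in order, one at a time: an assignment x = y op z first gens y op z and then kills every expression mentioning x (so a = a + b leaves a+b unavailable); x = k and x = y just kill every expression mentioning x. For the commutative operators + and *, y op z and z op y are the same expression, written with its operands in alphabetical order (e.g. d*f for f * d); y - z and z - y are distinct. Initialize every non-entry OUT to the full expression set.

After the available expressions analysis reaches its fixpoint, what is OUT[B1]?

Answer: {b+d}

Working:
Per-block solution:
  B0: | IN={} | OUT={}
  B1: | IN={} | OUT={b+d}
  B2: | IN={b+d} | OUT={b+d, d-a}
  B3: | IN={b+d, d-a} | OUT={d-a}

Merge at B1: IN[B1] = OUT[B0] = {}
Applying B1's transfer function to that IN value gives OUT[B1] (row B1 above).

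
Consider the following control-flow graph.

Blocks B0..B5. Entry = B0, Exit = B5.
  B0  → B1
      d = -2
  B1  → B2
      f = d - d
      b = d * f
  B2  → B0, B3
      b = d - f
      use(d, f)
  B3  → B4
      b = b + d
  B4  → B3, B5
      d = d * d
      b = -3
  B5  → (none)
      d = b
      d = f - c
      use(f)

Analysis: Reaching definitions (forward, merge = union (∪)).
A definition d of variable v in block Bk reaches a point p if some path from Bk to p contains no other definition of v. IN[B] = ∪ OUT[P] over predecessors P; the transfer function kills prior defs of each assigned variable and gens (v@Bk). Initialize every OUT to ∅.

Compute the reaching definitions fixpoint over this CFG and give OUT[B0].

Answer: {b@B2, d@B0, f@B1}

Trace:
Per-block solution:
  B0: | IN={b@B2, d@B0, f@B1} | OUT={b@B2, d@B0, f@B1}
  B1: | IN={b@B2, d@B0, f@B1} | OUT={b@B1, d@B0, f@B1}
  B2: | IN={b@B1, d@B0, f@B1} | OUT={b@B2, d@B0, f@B1}
  B3: | IN={b@B2, b@B4, d@B0, d@B4, f@B1} | OUT={b@B3, d@B0, d@B4, f@B1}
  B4: | IN={b@B3, d@B0, d@B4, f@B1} | OUT={b@B4, d@B4, f@B1}
  B5: | IN={b@B4, d@B4, f@B1} | OUT={b@B4, d@B5, f@B1}

Merge at B0 (entry node, so the boundary value {} is joined with the incoming edge(s)): IN[B0] = {} ⊔ OUT[B2] = {b@B2, d@B0, f@B1}
Applying B0's transfer function to that IN value gives OUT[B0] (row B0 above).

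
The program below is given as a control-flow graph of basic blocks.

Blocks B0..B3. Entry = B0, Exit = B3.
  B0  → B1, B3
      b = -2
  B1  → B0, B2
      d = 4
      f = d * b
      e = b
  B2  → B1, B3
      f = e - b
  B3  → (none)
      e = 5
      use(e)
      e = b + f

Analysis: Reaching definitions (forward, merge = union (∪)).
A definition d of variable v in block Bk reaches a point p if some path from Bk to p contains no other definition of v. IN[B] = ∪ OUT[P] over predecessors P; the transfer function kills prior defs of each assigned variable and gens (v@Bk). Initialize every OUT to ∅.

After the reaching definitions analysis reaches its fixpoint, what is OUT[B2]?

Answer: {b@B0, d@B1, e@B1, f@B2}

Working:
Per-block solution:
  B0: | IN={b@B0, d@B1, e@B1, f@B1} | OUT={b@B0, d@B1, e@B1, f@B1}
  B1: | IN={b@B0, d@B1, e@B1, f@B1, f@B2} | OUT={b@B0, d@B1, e@B1, f@B1}
  B2: | IN={b@B0, d@B1, e@B1, f@B1} | OUT={b@B0, d@B1, e@B1, f@B2}
  B3: | IN={b@B0, d@B1, e@B1, f@B1, f@B2} | OUT={b@B0, d@B1, e@B3, f@B1, f@B2}

Merge at B2: IN[B2] = OUT[B1] = {b@B0, d@B1, e@B1, f@B1}
Applying B2's transfer function to that IN value gives OUT[B2] (row B2 above).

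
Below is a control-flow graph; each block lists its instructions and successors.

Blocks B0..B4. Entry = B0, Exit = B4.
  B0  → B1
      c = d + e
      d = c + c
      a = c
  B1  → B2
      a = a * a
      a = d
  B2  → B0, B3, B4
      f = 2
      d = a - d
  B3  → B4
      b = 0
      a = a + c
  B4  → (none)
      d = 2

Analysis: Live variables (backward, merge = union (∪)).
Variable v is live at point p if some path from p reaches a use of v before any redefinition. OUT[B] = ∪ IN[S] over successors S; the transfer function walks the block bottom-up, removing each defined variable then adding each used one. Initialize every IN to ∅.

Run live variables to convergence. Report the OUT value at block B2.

Fixpoint table:
  B0:   IN={d, e}   OUT={a, c, d, e}
  B1:   IN={a, c, d, e}   OUT={a, c, d, e}
  B2:   IN={a, c, d, e}   OUT={a, c, d, e}
  B3:   IN={a, c}   OUT={}
  B4:   IN={}   OUT={}

Merge at B2: OUT[B2] = IN[B0] ⊔ IN[B3] ⊔ IN[B4] = {a, c, d, e}

Answer: {a, c, d, e}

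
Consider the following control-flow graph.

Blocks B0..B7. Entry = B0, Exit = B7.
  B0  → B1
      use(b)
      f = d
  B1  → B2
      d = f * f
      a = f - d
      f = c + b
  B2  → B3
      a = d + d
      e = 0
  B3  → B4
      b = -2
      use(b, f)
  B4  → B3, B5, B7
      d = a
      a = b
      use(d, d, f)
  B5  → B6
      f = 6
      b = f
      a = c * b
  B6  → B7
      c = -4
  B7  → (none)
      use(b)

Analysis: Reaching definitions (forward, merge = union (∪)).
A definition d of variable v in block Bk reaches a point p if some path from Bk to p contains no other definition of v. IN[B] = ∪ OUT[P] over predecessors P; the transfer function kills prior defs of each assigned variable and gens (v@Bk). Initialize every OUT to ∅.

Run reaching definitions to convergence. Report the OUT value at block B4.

Fixpoint table:
  B0:   IN={}   OUT={f@B0}
  B1:   IN={f@B0}   OUT={a@B1, d@B1, f@B1}
  B2:   IN={a@B1, d@B1, f@B1}   OUT={a@B2, d@B1, e@B2, f@B1}
  B3:   IN={a@B2, a@B4, b@B3, d@B1, d@B4, e@B2, f@B1}   OUT={a@B2, a@B4, b@B3, d@B1, d@B4, e@B2, f@B1}
  B4:   IN={a@B2, a@B4, b@B3, d@B1, d@B4, e@B2, f@B1}   OUT={a@B4, b@B3, d@B4, e@B2, f@B1}
  B5:   IN={a@B4, b@B3, d@B4, e@B2, f@B1}   OUT={a@B5, b@B5, d@B4, e@B2, f@B5}
  B6:   IN={a@B5, b@B5, d@B4, e@B2, f@B5}   OUT={a@B5, b@B5, c@B6, d@B4, e@B2, f@B5}
  B7:   IN={a@B4, a@B5, b@B3, b@B5, c@B6, d@B4, e@B2, f@B1, f@B5}   OUT={a@B4, a@B5, b@B3, b@B5, c@B6, d@B4, e@B2, f@B1, f@B5}

Merge at B4: IN[B4] = OUT[B3] = {a@B2, a@B4, b@B3, d@B1, d@B4, e@B2, f@B1}
Applying B4's transfer function to that IN value gives OUT[B4] (row B4 above).

Answer: {a@B4, b@B3, d@B4, e@B2, f@B1}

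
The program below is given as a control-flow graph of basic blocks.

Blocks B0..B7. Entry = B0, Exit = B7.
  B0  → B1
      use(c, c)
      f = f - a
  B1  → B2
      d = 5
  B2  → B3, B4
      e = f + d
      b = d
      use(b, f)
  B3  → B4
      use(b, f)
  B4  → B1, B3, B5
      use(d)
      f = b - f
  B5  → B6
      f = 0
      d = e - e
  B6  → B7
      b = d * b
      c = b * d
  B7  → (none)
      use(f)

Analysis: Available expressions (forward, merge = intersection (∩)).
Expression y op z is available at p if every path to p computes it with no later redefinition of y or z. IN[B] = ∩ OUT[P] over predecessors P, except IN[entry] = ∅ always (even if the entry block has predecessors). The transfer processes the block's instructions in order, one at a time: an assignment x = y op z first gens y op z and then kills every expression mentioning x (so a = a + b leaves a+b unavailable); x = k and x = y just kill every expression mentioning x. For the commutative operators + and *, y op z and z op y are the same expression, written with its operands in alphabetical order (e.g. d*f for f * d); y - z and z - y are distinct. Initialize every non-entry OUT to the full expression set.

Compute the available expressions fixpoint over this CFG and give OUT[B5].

Answer: {e-e}

Trace:
Fixpoint table:
  B0:   IN={}   OUT={}
  B1:   IN={}   OUT={}
  B2:   IN={}   OUT={d+f}
  B3:   IN={}   OUT={}
  B4:   IN={}   OUT={}
  B5:   IN={}   OUT={e-e}
  B6:   IN={e-e}   OUT={b*d, e-e}
  B7:   IN={b*d, e-e}   OUT={b*d, e-e}

Merge at B5: IN[B5] = OUT[B4] = {}
Applying B5's transfer function to that IN value gives OUT[B5] (row B5 above).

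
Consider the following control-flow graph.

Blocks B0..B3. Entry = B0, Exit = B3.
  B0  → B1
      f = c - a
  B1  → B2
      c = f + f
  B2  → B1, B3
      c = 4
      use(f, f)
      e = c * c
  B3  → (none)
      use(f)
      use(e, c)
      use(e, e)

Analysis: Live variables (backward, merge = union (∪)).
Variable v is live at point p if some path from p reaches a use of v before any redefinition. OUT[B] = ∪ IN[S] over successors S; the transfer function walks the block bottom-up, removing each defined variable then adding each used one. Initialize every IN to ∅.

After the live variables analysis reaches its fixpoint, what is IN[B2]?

Per-block solution:
  B0: | IN={a, c} | OUT={f}
  B1: | IN={f} | OUT={f}
  B2: | IN={f} | OUT={c, e, f}
  B3: | IN={c, e, f} | OUT={}

Merge at B2: OUT[B2] = IN[B1] ⊔ IN[B3] = {c, e, f}
Applying B2's transfer function to that OUT value gives IN[B2] (row B2 above).

Answer: {f}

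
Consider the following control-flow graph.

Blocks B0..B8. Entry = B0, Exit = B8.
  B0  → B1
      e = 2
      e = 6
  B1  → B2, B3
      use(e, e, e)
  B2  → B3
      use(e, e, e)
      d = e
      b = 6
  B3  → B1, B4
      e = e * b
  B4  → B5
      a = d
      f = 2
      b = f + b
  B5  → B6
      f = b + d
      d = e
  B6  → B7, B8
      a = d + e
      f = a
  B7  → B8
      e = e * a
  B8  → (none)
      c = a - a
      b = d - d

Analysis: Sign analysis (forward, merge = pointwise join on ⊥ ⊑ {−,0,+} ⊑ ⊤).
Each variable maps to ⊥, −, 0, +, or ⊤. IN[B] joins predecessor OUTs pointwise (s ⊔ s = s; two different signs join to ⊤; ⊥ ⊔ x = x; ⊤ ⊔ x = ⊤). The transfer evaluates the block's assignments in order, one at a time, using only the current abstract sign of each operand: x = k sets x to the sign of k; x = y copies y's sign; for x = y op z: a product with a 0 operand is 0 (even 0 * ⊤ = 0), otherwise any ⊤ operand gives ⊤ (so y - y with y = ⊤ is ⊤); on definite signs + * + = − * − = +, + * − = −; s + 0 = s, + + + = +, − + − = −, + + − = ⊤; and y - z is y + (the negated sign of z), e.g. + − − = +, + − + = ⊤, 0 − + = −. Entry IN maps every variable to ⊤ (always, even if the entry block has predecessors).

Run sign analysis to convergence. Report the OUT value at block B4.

Per-block solution:
  B0: | IN=(all ⊤) | OUT={e:+; rest ⊤}
  B1: | IN=(all ⊤) | OUT=(all ⊤)
  B2: | IN=(all ⊤) | OUT={b:+; rest ⊤}
  B3: | IN=(all ⊤) | OUT=(all ⊤)
  B4: | IN=(all ⊤) | OUT={f:+; rest ⊤}
  B5: | IN={f:+; rest ⊤} | OUT=(all ⊤)
  B6: | IN=(all ⊤) | OUT=(all ⊤)
  B7: | IN=(all ⊤) | OUT=(all ⊤)
  B8: | IN=(all ⊤) | OUT=(all ⊤)

Merge at B4: IN[B4] = OUT[B3] = {a: ⊤, b: ⊤, c: ⊤, d: ⊤, e: ⊤, f: ⊤}
Applying B4's transfer function to that IN value gives OUT[B4] (row B4 above).

Answer: {a: ⊤, b: ⊤, c: ⊤, d: ⊤, e: ⊤, f: +}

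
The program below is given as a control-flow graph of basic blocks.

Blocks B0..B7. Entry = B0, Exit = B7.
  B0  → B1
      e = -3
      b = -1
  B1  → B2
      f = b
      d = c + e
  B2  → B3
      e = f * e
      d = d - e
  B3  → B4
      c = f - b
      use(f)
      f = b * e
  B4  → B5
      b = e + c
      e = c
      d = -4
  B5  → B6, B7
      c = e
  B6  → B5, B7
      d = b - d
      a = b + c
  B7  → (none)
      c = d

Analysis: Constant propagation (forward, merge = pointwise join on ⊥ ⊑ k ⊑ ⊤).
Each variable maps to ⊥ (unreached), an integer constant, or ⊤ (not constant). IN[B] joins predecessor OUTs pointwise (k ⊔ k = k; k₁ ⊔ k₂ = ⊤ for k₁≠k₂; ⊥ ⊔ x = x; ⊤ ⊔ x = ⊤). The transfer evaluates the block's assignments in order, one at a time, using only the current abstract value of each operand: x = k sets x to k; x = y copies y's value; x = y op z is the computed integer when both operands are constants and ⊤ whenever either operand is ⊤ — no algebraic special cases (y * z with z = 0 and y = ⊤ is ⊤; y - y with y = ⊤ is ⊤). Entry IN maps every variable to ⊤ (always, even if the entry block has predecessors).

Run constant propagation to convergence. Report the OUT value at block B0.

Answer: {a: ⊤, b: -1, c: ⊤, d: ⊤, e: -3, f: ⊤}

Derivation:
Fixpoint table:
  B0:   IN=(all ⊤)   OUT={b:-1, e:-3; rest ⊤}
  B1:   IN={b:-1, e:-3; rest ⊤}   OUT={b:-1, e:-3, f:-1; rest ⊤}
  B2:   IN={b:-1, e:-3, f:-1; rest ⊤}   OUT={b:-1, e:3, f:-1; rest ⊤}
  B3:   IN={b:-1, e:3, f:-1; rest ⊤}   OUT={b:-1, c:0, e:3, f:-3; rest ⊤}
  B4:   IN={b:-1, c:0, e:3, f:-3; rest ⊤}   OUT={b:3, c:0, d:-4, e:0, f:-3; rest ⊤}
  B5:   IN={b:3, c:0, e:0, f:-3; rest ⊤}   OUT={b:3, c:0, e:0, f:-3; rest ⊤}
  B6:   IN={b:3, c:0, e:0, f:-3; rest ⊤}   OUT={a:3, b:3, c:0, e:0, f:-3; rest ⊤}
  B7:   IN={b:3, c:0, e:0, f:-3; rest ⊤}   OUT={b:3, e:0, f:-3; rest ⊤}

B0 is the boundary node: IN[B0] = {a: ⊤, b: ⊤, c: ⊤, d: ⊤, e: ⊤, f: ⊤}
Applying B0's transfer function to that IN value gives OUT[B0] (row B0 above).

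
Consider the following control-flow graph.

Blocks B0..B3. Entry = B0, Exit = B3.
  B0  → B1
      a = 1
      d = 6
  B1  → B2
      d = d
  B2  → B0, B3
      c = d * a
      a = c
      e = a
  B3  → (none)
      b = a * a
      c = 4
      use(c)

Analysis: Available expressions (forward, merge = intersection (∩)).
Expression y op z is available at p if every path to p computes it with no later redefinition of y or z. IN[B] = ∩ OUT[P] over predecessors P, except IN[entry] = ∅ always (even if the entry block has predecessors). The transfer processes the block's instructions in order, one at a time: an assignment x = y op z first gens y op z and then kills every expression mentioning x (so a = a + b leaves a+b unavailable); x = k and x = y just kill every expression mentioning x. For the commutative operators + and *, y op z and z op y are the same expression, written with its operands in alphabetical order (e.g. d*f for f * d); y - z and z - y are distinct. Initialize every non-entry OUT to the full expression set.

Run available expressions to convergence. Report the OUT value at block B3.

Converged values:
  B0:  IN={}  OUT={}
  B1:  IN={}  OUT={}
  B2:  IN={}  OUT={}
  B3:  IN={}  OUT={a*a}

Merge at B3: IN[B3] = OUT[B2] = {}
Applying B3's transfer function to that IN value gives OUT[B3] (row B3 above).

Answer: {a*a}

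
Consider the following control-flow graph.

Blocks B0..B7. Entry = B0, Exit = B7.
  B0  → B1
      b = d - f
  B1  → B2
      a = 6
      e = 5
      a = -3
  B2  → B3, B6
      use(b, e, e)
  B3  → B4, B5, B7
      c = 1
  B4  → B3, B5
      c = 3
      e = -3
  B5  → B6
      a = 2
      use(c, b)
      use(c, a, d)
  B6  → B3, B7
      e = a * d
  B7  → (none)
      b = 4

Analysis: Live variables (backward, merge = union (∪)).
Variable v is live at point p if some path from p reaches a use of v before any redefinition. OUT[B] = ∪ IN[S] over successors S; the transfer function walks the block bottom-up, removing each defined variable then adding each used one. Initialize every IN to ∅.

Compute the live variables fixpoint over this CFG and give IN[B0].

Answer: {d, f}

Working:
Per-block solution:
  B0: | IN={d, f} | OUT={b, d}
  B1: | IN={b, d} | OUT={a, b, d, e}
  B2: | IN={a, b, d, e} | OUT={a, b, d}
  B3: | IN={b, d} | OUT={b, c, d}
  B4: | IN={b, d} | OUT={b, c, d}
  B5: | IN={b, c, d} | OUT={a, b, d}
  B6: | IN={a, b, d} | OUT={b, d}
  B7: | IN={} | OUT={}

Merge at B0: OUT[B0] = IN[B1] = {b, d}
Applying B0's transfer function to that OUT value gives IN[B0] (row B0 above).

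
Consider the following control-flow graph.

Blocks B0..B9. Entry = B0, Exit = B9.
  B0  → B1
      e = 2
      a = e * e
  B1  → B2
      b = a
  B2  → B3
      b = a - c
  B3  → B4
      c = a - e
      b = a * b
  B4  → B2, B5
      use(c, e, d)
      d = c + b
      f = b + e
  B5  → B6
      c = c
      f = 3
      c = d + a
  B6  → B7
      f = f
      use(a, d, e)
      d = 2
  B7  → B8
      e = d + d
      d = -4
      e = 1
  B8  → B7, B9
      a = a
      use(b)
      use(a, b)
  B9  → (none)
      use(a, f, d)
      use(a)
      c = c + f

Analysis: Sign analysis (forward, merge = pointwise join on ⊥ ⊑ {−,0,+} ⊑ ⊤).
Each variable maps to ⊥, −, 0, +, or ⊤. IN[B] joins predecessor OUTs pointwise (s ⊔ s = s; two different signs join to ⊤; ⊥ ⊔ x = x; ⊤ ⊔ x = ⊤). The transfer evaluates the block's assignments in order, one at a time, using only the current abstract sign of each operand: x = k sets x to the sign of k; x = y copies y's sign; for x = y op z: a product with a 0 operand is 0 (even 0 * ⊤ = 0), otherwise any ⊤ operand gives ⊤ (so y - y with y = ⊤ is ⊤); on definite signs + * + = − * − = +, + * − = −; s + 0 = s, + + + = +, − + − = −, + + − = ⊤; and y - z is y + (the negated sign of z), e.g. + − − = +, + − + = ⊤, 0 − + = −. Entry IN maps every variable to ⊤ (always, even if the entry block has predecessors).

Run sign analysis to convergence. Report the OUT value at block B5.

Converged values:
  B0: | IN=(all ⊤) | OUT={a:+, e:+; rest ⊤}
  B1: | IN={a:+, e:+; rest ⊤} | OUT={a:+, b:+, e:+; rest ⊤}
  B2: | IN={a:+, e:+; rest ⊤} | OUT={a:+, e:+; rest ⊤}
  B3: | IN={a:+, e:+; rest ⊤} | OUT={a:+, e:+; rest ⊤}
  B4: | IN={a:+, e:+; rest ⊤} | OUT={a:+, e:+; rest ⊤}
  B5: | IN={a:+, e:+; rest ⊤} | OUT={a:+, e:+, f:+; rest ⊤}
  B6: | IN={a:+, e:+, f:+; rest ⊤} | OUT={a:+, d:+, e:+, f:+; rest ⊤}
  B7: | IN={a:+, e:+, f:+; rest ⊤} | OUT={a:+, d:-, e:+, f:+; rest ⊤}
  B8: | IN={a:+, d:-, e:+, f:+; rest ⊤} | OUT={a:+, d:-, e:+, f:+; rest ⊤}
  B9: | IN={a:+, d:-, e:+, f:+; rest ⊤} | OUT={a:+, d:-, e:+, f:+; rest ⊤}

Merge at B5: IN[B5] = OUT[B4] = {a: +, b: ⊤, c: ⊤, d: ⊤, e: +, f: ⊤}
Applying B5's transfer function to that IN value gives OUT[B5] (row B5 above).

Answer: {a: +, b: ⊤, c: ⊤, d: ⊤, e: +, f: +}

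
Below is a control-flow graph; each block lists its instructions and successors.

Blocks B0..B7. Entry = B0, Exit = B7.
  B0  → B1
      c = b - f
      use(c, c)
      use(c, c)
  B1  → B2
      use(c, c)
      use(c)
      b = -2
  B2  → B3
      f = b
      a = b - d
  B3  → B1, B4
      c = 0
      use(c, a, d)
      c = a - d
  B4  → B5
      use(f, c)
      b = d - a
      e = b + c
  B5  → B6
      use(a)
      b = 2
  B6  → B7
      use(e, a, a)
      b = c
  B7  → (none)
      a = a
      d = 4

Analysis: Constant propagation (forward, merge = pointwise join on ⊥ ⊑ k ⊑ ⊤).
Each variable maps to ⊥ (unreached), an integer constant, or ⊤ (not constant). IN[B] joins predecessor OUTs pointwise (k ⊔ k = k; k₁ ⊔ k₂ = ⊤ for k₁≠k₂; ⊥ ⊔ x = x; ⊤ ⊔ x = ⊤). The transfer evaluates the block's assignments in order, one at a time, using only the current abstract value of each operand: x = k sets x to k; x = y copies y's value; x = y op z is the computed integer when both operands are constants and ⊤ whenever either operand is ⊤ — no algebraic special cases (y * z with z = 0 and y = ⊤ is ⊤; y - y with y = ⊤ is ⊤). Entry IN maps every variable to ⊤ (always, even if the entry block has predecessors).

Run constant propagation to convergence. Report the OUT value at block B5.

Answer: {a: ⊤, b: 2, c: ⊤, d: ⊤, e: ⊤, f: -2}

Working:
Fixpoint table:
  B0:  IN=(all ⊤)  OUT=(all ⊤)
  B1:  IN=(all ⊤)  OUT={b:-2; rest ⊤}
  B2:  IN={b:-2; rest ⊤}  OUT={b:-2, f:-2; rest ⊤}
  B3:  IN={b:-2, f:-2; rest ⊤}  OUT={b:-2, f:-2; rest ⊤}
  B4:  IN={b:-2, f:-2; rest ⊤}  OUT={f:-2; rest ⊤}
  B5:  IN={f:-2; rest ⊤}  OUT={b:2, f:-2; rest ⊤}
  B6:  IN={b:2, f:-2; rest ⊤}  OUT={f:-2; rest ⊤}
  B7:  IN={f:-2; rest ⊤}  OUT={d:4, f:-2; rest ⊤}

Merge at B5: IN[B5] = OUT[B4] = {a: ⊤, b: ⊤, c: ⊤, d: ⊤, e: ⊤, f: -2}
Applying B5's transfer function to that IN value gives OUT[B5] (row B5 above).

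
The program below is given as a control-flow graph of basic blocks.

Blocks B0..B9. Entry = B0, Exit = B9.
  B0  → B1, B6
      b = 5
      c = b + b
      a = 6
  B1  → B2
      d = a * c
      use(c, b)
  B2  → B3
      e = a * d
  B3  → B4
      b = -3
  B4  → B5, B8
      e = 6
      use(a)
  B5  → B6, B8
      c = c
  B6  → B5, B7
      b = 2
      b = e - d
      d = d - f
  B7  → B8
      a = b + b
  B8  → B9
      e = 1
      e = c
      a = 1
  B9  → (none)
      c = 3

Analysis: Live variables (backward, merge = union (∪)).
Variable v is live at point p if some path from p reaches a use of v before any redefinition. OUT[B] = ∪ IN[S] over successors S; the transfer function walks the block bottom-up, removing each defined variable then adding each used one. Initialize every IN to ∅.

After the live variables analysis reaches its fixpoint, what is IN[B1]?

Answer: {a, b, c, f}

Working:
Fixpoint table:
  B0:   IN={d, e, f}   OUT={a, b, c, d, e, f}
  B1:   IN={a, b, c, f}   OUT={a, c, d, f}
  B2:   IN={a, c, d, f}   OUT={a, c, d, f}
  B3:   IN={a, c, d, f}   OUT={a, c, d, f}
  B4:   IN={a, c, d, f}   OUT={c, d, e, f}
  B5:   IN={c, d, e, f}   OUT={c, d, e, f}
  B6:   IN={c, d, e, f}   OUT={b, c, d, e, f}
  B7:   IN={b, c}   OUT={c}
  B8:   IN={c}   OUT={}
  B9:   IN={}   OUT={}

Merge at B1: OUT[B1] = IN[B2] = {a, c, d, f}
Applying B1's transfer function to that OUT value gives IN[B1] (row B1 above).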